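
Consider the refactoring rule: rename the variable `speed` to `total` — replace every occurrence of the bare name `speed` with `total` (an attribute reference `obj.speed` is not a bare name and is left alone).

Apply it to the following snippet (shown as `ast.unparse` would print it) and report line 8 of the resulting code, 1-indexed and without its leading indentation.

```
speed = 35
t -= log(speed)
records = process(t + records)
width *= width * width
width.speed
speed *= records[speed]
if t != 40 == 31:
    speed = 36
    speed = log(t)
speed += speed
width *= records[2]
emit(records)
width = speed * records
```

Transformed code:
total = 35
t -= log(total)
records = process(t + records)
width *= width * width
width.speed
total *= records[total]
if t != 40 == 31:
    total = 36
    total = log(t)
total += total
width *= records[2]
emit(records)
width = total * records

total = 36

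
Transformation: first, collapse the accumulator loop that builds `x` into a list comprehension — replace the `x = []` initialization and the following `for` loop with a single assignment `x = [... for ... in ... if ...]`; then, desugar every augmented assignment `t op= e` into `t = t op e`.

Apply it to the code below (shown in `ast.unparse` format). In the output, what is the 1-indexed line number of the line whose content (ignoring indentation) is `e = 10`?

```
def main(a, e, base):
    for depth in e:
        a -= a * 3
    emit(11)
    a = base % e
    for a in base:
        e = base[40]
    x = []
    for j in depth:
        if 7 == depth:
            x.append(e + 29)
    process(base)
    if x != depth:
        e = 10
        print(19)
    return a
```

11

Transformed code:
def main(a, e, base):
    for depth in e:
        a = a - a * 3
    emit(11)
    a = base % e
    for a in base:
        e = base[40]
    x = [e + 29 for j in depth if 7 == depth]
    process(base)
    if x != depth:
        e = 10
        print(19)
    return a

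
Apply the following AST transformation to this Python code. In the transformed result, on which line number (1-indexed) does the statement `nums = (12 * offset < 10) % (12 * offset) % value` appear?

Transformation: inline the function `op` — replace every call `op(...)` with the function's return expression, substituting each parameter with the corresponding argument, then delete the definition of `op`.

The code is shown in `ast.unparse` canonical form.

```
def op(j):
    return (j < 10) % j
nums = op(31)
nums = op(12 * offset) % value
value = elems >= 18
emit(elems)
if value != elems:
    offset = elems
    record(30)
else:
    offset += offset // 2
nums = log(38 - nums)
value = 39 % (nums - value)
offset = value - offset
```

Transformed code:
nums = (31 < 10) % 31
nums = (12 * offset < 10) % (12 * offset) % value
value = elems >= 18
emit(elems)
if value != elems:
    offset = elems
    record(30)
else:
    offset += offset // 2
nums = log(38 - nums)
value = 39 % (nums - value)
offset = value - offset

2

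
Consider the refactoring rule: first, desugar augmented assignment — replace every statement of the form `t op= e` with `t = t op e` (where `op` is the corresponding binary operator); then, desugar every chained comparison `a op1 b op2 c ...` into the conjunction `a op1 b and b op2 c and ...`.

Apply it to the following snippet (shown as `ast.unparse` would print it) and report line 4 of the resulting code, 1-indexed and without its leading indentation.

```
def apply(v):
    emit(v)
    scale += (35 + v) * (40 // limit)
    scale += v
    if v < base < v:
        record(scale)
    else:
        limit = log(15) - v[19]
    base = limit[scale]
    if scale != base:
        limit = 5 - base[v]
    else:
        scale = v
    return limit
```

scale = scale + v

Transformed code:
def apply(v):
    emit(v)
    scale = scale + (35 + v) * (40 // limit)
    scale = scale + v
    if v < base and base < v:
        record(scale)
    else:
        limit = log(15) - v[19]
    base = limit[scale]
    if scale != base:
        limit = 5 - base[v]
    else:
        scale = v
    return limit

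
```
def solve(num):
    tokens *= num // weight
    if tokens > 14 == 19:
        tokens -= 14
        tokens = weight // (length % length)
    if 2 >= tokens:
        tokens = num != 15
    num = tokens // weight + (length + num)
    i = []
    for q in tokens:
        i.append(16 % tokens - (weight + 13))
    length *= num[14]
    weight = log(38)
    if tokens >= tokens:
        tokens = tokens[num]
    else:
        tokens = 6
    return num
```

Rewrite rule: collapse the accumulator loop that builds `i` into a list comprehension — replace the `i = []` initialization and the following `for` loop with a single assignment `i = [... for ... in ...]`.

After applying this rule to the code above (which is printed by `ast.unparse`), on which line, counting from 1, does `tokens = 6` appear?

15

Transformed code:
def solve(num):
    tokens *= num // weight
    if tokens > 14 == 19:
        tokens -= 14
        tokens = weight // (length % length)
    if 2 >= tokens:
        tokens = num != 15
    num = tokens // weight + (length + num)
    i = [16 % tokens - (weight + 13) for q in tokens]
    length *= num[14]
    weight = log(38)
    if tokens >= tokens:
        tokens = tokens[num]
    else:
        tokens = 6
    return num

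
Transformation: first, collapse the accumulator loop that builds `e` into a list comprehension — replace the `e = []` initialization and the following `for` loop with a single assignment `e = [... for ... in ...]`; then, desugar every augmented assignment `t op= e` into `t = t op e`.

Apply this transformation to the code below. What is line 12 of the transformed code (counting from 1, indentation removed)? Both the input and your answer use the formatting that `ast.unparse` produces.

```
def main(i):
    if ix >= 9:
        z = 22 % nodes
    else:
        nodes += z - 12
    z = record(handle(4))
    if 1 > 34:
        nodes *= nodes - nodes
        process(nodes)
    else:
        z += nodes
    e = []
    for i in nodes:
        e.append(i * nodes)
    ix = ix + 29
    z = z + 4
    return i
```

Transformed code:
def main(i):
    if ix >= 9:
        z = 22 % nodes
    else:
        nodes = nodes + (z - 12)
    z = record(handle(4))
    if 1 > 34:
        nodes = nodes * (nodes - nodes)
        process(nodes)
    else:
        z = z + nodes
    e = [i * nodes for i in nodes]
    ix = ix + 29
    z = z + 4
    return i

e = [i * nodes for i in nodes]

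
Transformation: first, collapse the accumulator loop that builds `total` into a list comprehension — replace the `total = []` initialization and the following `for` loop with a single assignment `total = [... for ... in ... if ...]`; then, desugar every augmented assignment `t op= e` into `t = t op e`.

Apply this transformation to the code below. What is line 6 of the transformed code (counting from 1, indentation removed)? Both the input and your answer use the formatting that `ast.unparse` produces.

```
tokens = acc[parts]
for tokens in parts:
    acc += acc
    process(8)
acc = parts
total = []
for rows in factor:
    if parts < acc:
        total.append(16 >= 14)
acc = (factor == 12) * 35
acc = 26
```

total = [16 >= 14 for rows in factor if parts < acc]

Transformed code:
tokens = acc[parts]
for tokens in parts:
    acc = acc + acc
    process(8)
acc = parts
total = [16 >= 14 for rows in factor if parts < acc]
acc = (factor == 12) * 35
acc = 26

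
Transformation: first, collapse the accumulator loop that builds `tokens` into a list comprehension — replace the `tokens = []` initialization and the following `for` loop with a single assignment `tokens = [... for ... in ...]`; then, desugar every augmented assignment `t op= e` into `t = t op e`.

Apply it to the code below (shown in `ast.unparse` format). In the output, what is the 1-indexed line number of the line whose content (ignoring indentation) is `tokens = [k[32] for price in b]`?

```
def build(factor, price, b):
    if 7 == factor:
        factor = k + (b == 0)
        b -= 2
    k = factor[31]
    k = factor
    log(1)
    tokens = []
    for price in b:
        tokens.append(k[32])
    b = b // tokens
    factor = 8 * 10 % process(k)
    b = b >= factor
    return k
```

Transformed code:
def build(factor, price, b):
    if 7 == factor:
        factor = k + (b == 0)
        b = b - 2
    k = factor[31]
    k = factor
    log(1)
    tokens = [k[32] for price in b]
    b = b // tokens
    factor = 8 * 10 % process(k)
    b = b >= factor
    return k

8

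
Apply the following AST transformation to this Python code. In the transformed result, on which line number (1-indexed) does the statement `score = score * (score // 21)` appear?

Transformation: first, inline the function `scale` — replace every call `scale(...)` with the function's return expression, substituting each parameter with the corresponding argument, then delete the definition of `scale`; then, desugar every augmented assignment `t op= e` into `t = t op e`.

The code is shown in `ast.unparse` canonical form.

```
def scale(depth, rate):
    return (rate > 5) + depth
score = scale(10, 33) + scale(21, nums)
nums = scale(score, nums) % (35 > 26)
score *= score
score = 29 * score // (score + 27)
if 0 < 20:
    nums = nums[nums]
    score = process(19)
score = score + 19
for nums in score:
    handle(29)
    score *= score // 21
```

Transformed code:
score = (33 > 5) + 10 + ((nums > 5) + 21)
nums = ((nums > 5) + score) % (35 > 26)
score = score * score
score = 29 * score // (score + 27)
if 0 < 20:
    nums = nums[nums]
    score = process(19)
score = score + 19
for nums in score:
    handle(29)
    score = score * (score // 21)

11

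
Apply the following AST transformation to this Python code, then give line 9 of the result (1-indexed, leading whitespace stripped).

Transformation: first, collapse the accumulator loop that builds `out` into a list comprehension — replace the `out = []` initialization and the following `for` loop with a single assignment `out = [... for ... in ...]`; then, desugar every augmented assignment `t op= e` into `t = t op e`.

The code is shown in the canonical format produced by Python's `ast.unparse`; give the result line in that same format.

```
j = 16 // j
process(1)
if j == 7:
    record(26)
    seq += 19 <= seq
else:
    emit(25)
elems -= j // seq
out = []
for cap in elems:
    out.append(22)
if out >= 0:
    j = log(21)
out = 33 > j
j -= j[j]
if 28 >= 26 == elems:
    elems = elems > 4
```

Transformed code:
j = 16 // j
process(1)
if j == 7:
    record(26)
    seq = seq + (19 <= seq)
else:
    emit(25)
elems = elems - j // seq
out = [22 for cap in elems]
if out >= 0:
    j = log(21)
out = 33 > j
j = j - j[j]
if 28 >= 26 == elems:
    elems = elems > 4

out = [22 for cap in elems]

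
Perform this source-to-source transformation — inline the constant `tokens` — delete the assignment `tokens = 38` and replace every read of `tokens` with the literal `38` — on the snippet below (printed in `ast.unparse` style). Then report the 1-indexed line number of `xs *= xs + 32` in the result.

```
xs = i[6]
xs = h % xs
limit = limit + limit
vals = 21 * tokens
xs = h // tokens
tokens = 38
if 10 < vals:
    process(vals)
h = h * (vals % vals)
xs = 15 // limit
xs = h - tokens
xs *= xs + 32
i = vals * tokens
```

Transformed code:
xs = i[6]
xs = h % xs
limit = limit + limit
vals = 21 * 38
xs = h // 38
if 10 < vals:
    process(vals)
h = h * (vals % vals)
xs = 15 // limit
xs = h - 38
xs *= xs + 32
i = vals * 38

11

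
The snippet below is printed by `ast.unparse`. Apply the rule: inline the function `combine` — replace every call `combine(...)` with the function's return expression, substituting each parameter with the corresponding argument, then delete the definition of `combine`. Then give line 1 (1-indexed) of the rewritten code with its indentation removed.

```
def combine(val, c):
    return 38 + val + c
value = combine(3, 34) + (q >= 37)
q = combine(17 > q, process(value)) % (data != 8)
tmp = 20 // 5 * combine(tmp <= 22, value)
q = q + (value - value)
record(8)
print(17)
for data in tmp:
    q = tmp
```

value = 38 + 3 + 34 + (q >= 37)

Transformed code:
value = 38 + 3 + 34 + (q >= 37)
q = (38 + (17 > q) + process(value)) % (data != 8)
tmp = 20 // 5 * (38 + (tmp <= 22) + value)
q = q + (value - value)
record(8)
print(17)
for data in tmp:
    q = tmp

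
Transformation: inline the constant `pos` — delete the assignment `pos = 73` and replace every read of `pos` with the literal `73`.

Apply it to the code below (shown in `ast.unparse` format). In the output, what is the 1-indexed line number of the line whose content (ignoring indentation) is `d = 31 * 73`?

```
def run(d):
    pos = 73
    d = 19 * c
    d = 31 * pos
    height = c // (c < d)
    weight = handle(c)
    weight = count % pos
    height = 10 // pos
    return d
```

Transformed code:
def run(d):
    d = 19 * c
    d = 31 * 73
    height = c // (c < d)
    weight = handle(c)
    weight = count % 73
    height = 10 // 73
    return d

3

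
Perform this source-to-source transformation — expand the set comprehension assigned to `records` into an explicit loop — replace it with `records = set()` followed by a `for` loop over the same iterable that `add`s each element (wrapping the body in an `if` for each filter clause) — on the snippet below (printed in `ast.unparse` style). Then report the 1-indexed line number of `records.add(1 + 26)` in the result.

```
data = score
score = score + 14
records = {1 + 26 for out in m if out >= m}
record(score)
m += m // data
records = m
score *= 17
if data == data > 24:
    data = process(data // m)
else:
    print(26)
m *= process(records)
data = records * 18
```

6

Transformed code:
data = score
score = score + 14
records = set()
for out in m:
    if out >= m:
        records.add(1 + 26)
record(score)
m += m // data
records = m
score *= 17
if data == data > 24:
    data = process(data // m)
else:
    print(26)
m *= process(records)
data = records * 18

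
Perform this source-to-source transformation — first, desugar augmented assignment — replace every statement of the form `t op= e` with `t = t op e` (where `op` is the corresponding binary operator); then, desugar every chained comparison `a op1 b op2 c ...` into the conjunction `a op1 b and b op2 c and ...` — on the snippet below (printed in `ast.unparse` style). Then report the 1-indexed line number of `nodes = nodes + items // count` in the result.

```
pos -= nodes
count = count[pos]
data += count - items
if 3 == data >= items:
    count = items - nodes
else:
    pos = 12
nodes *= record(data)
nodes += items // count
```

9

Transformed code:
pos = pos - nodes
count = count[pos]
data = data + (count - items)
if 3 == data and data >= items:
    count = items - nodes
else:
    pos = 12
nodes = nodes * record(data)
nodes = nodes + items // count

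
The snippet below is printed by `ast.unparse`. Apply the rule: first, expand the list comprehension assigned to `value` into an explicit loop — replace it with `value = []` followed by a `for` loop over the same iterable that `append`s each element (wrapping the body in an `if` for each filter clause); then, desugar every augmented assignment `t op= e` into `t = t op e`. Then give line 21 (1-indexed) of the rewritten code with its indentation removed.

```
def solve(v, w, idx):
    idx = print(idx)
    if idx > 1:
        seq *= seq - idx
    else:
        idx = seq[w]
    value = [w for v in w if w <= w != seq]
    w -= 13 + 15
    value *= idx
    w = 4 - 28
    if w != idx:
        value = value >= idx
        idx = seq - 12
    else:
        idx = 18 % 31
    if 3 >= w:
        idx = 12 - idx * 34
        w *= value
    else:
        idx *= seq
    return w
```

w = w * value

Transformed code:
def solve(v, w, idx):
    idx = print(idx)
    if idx > 1:
        seq = seq * (seq - idx)
    else:
        idx = seq[w]
    value = []
    for v in w:
        if w <= w != seq:
            value.append(w)
    w = w - (13 + 15)
    value = value * idx
    w = 4 - 28
    if w != idx:
        value = value >= idx
        idx = seq - 12
    else:
        idx = 18 % 31
    if 3 >= w:
        idx = 12 - idx * 34
        w = w * value
    else:
        idx = idx * seq
    return w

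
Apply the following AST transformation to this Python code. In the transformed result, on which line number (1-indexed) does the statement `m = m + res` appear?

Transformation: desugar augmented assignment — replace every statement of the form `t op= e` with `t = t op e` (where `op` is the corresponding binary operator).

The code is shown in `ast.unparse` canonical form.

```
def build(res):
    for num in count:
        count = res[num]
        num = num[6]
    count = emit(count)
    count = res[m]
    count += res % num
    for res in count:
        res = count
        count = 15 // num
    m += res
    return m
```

11

Transformed code:
def build(res):
    for num in count:
        count = res[num]
        num = num[6]
    count = emit(count)
    count = res[m]
    count = count + res % num
    for res in count:
        res = count
        count = 15 // num
    m = m + res
    return m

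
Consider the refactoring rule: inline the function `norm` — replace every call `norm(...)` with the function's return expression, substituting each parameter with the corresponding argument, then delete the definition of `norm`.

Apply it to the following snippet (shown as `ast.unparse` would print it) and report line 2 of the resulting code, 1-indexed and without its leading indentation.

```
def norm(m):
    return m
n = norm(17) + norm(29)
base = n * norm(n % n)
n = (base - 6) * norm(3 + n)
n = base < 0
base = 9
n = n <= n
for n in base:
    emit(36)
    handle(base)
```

base = n * (n % n)

Transformed code:
n = 17 + 29
base = n * (n % n)
n = (base - 6) * (3 + n)
n = base < 0
base = 9
n = n <= n
for n in base:
    emit(36)
    handle(base)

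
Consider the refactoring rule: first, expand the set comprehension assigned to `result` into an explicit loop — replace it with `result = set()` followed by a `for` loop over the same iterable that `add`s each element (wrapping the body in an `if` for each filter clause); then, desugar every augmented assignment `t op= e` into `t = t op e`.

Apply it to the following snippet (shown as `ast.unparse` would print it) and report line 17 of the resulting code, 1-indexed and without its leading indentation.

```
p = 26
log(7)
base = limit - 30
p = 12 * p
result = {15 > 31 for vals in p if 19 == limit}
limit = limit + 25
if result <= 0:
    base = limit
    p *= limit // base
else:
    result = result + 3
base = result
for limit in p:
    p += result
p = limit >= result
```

p = p + result

Transformed code:
p = 26
log(7)
base = limit - 30
p = 12 * p
result = set()
for vals in p:
    if 19 == limit:
        result.add(15 > 31)
limit = limit + 25
if result <= 0:
    base = limit
    p = p * (limit // base)
else:
    result = result + 3
base = result
for limit in p:
    p = p + result
p = limit >= result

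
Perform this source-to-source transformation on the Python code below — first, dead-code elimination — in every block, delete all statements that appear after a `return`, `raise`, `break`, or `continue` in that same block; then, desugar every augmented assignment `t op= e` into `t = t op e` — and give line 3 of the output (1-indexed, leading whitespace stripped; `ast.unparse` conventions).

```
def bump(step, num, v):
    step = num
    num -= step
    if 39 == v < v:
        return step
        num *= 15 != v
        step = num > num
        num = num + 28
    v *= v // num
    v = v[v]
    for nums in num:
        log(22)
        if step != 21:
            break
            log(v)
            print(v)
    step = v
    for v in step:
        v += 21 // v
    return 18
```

num = num - step

Transformed code:
def bump(step, num, v):
    step = num
    num = num - step
    if 39 == v < v:
        return step
    v = v * (v // num)
    v = v[v]
    for nums in num:
        log(22)
        if step != 21:
            break
    step = v
    for v in step:
        v = v + 21 // v
    return 18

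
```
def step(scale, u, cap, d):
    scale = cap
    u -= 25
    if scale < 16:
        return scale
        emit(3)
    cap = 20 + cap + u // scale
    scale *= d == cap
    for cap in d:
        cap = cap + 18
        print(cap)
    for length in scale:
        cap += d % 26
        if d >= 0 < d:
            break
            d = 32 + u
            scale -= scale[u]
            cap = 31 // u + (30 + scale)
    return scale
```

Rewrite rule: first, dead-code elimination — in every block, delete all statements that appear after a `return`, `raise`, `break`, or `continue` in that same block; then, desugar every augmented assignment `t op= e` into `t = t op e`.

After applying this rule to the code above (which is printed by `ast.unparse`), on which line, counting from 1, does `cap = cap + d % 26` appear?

Transformed code:
def step(scale, u, cap, d):
    scale = cap
    u = u - 25
    if scale < 16:
        return scale
    cap = 20 + cap + u // scale
    scale = scale * (d == cap)
    for cap in d:
        cap = cap + 18
        print(cap)
    for length in scale:
        cap = cap + d % 26
        if d >= 0 < d:
            break
    return scale

12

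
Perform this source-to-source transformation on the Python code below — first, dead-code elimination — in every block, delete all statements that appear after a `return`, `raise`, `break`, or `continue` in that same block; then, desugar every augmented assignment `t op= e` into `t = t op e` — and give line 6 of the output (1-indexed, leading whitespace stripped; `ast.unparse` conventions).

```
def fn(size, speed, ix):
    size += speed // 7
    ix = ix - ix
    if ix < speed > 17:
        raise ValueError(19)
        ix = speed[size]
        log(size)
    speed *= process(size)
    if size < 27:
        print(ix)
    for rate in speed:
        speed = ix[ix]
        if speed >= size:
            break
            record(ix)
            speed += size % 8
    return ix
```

Transformed code:
def fn(size, speed, ix):
    size = size + speed // 7
    ix = ix - ix
    if ix < speed > 17:
        raise ValueError(19)
    speed = speed * process(size)
    if size < 27:
        print(ix)
    for rate in speed:
        speed = ix[ix]
        if speed >= size:
            break
    return ix

speed = speed * process(size)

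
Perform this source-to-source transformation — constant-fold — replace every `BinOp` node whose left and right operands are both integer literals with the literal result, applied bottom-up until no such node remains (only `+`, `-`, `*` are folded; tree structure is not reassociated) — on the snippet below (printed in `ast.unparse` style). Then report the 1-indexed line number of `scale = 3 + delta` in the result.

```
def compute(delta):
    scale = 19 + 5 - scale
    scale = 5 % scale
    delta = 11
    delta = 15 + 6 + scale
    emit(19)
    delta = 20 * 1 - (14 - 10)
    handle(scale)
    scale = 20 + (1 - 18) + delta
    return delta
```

Transformed code:
def compute(delta):
    scale = 24 - scale
    scale = 5 % scale
    delta = 11
    delta = 21 + scale
    emit(19)
    delta = 16
    handle(scale)
    scale = 3 + delta
    return delta

9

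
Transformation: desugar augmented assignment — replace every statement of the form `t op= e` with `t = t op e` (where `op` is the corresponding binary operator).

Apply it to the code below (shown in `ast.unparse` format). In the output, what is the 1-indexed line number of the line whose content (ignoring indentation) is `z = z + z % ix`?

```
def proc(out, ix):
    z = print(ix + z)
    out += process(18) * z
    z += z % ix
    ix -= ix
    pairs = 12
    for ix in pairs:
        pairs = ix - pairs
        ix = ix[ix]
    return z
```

Transformed code:
def proc(out, ix):
    z = print(ix + z)
    out = out + process(18) * z
    z = z + z % ix
    ix = ix - ix
    pairs = 12
    for ix in pairs:
        pairs = ix - pairs
        ix = ix[ix]
    return z

4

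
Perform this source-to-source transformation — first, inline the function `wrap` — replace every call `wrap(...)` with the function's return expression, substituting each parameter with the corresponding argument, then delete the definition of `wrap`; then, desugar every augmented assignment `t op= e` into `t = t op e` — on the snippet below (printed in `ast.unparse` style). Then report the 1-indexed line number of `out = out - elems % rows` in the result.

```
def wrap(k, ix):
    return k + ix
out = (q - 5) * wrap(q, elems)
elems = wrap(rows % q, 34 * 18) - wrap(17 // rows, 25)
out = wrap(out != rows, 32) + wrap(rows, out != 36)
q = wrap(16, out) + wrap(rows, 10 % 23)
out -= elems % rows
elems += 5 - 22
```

Transformed code:
out = (q - 5) * (q + elems)
elems = rows % q + 34 * 18 - (17 // rows + 25)
out = (out != rows) + 32 + (rows + (out != 36))
q = 16 + out + (rows + 10 % 23)
out = out - elems % rows
elems = elems + (5 - 22)

5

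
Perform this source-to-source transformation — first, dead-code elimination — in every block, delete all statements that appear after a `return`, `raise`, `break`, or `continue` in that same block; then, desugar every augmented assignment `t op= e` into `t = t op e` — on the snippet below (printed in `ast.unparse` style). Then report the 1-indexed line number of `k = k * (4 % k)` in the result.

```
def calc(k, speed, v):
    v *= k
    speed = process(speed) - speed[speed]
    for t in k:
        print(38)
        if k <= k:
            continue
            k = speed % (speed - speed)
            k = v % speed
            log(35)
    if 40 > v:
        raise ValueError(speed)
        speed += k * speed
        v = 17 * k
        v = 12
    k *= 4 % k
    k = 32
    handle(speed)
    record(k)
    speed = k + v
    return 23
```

10

Transformed code:
def calc(k, speed, v):
    v = v * k
    speed = process(speed) - speed[speed]
    for t in k:
        print(38)
        if k <= k:
            continue
    if 40 > v:
        raise ValueError(speed)
    k = k * (4 % k)
    k = 32
    handle(speed)
    record(k)
    speed = k + v
    return 23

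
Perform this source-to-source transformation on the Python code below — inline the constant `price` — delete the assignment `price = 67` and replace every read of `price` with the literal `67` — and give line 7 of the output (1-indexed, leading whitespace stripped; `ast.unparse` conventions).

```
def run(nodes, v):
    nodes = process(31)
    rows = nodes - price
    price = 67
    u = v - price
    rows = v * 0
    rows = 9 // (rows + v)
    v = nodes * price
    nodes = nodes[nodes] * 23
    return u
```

Transformed code:
def run(nodes, v):
    nodes = process(31)
    rows = nodes - 67
    u = v - 67
    rows = v * 0
    rows = 9 // (rows + v)
    v = nodes * 67
    nodes = nodes[nodes] * 23
    return u

v = nodes * 67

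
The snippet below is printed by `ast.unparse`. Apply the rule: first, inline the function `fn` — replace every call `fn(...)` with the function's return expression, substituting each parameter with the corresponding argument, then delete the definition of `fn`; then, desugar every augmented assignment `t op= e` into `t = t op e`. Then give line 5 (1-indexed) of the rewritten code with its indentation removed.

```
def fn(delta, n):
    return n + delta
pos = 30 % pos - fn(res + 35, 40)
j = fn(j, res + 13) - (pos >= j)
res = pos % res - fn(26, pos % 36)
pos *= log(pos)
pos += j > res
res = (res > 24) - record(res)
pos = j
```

Transformed code:
pos = 30 % pos - (40 + (res + 35))
j = res + 13 + j - (pos >= j)
res = pos % res - (pos % 36 + 26)
pos = pos * log(pos)
pos = pos + (j > res)
res = (res > 24) - record(res)
pos = j

pos = pos + (j > res)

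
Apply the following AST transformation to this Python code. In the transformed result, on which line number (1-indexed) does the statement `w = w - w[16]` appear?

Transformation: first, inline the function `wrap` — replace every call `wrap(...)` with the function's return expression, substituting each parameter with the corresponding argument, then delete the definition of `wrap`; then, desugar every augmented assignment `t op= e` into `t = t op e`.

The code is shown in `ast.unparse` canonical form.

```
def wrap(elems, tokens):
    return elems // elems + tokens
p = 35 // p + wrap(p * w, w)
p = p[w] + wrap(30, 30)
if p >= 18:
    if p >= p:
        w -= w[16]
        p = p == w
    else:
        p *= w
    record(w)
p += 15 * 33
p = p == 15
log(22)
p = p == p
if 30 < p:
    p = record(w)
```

Transformed code:
p = 35 // p + (p * w // (p * w) + w)
p = p[w] + (30 // 30 + 30)
if p >= 18:
    if p >= p:
        w = w - w[16]
        p = p == w
    else:
        p = p * w
    record(w)
p = p + 15 * 33
p = p == 15
log(22)
p = p == p
if 30 < p:
    p = record(w)

5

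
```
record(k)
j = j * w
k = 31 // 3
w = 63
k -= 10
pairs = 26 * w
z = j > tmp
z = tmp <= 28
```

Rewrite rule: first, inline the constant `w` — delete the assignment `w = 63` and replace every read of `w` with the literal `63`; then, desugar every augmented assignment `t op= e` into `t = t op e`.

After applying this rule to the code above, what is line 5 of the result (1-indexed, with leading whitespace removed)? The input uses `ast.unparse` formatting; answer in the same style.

pairs = 26 * 63

Transformed code:
record(k)
j = j * 63
k = 31 // 3
k = k - 10
pairs = 26 * 63
z = j > tmp
z = tmp <= 28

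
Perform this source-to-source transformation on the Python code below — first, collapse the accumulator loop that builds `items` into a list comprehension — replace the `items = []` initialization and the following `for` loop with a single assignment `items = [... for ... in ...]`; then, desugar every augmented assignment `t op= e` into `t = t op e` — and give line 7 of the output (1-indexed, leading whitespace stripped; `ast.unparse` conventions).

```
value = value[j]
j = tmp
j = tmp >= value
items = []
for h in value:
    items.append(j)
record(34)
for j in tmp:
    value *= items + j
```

value = value * (items + j)

Transformed code:
value = value[j]
j = tmp
j = tmp >= value
items = [j for h in value]
record(34)
for j in tmp:
    value = value * (items + j)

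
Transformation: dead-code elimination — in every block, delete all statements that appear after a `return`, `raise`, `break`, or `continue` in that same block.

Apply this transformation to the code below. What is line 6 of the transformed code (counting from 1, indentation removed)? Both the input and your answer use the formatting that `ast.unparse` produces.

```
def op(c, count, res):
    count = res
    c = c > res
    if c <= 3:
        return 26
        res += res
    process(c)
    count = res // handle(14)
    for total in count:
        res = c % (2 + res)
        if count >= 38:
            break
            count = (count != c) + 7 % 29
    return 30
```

Transformed code:
def op(c, count, res):
    count = res
    c = c > res
    if c <= 3:
        return 26
    process(c)
    count = res // handle(14)
    for total in count:
        res = c % (2 + res)
        if count >= 38:
            break
    return 30

process(c)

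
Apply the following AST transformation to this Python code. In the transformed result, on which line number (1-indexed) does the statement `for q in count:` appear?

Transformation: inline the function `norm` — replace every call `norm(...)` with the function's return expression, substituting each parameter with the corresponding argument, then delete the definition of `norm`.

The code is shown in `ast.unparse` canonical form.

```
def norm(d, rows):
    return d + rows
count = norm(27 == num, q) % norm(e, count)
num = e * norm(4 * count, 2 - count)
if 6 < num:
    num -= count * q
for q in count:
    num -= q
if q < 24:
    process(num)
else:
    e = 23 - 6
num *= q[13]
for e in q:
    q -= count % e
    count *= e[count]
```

5

Transformed code:
count = ((27 == num) + q) % (e + count)
num = e * (4 * count + (2 - count))
if 6 < num:
    num -= count * q
for q in count:
    num -= q
if q < 24:
    process(num)
else:
    e = 23 - 6
num *= q[13]
for e in q:
    q -= count % e
    count *= e[count]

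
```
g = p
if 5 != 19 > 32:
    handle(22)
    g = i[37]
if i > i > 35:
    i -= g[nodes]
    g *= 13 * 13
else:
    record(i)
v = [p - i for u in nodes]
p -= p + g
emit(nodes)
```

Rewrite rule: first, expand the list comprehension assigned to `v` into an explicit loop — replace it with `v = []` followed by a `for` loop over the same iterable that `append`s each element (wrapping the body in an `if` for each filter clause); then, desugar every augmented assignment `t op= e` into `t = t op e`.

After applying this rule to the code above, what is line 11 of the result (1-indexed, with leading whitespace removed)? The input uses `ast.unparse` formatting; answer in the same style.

for u in nodes:

Transformed code:
g = p
if 5 != 19 > 32:
    handle(22)
    g = i[37]
if i > i > 35:
    i = i - g[nodes]
    g = g * (13 * 13)
else:
    record(i)
v = []
for u in nodes:
    v.append(p - i)
p = p - (p + g)
emit(nodes)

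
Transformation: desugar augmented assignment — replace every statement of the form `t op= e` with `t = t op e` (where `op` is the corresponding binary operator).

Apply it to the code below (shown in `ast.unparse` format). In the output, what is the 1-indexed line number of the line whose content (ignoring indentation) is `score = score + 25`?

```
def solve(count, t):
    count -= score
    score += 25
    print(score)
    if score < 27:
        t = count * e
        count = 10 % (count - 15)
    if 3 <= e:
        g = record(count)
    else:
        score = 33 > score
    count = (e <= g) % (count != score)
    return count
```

Transformed code:
def solve(count, t):
    count = count - score
    score = score + 25
    print(score)
    if score < 27:
        t = count * e
        count = 10 % (count - 15)
    if 3 <= e:
        g = record(count)
    else:
        score = 33 > score
    count = (e <= g) % (count != score)
    return count

3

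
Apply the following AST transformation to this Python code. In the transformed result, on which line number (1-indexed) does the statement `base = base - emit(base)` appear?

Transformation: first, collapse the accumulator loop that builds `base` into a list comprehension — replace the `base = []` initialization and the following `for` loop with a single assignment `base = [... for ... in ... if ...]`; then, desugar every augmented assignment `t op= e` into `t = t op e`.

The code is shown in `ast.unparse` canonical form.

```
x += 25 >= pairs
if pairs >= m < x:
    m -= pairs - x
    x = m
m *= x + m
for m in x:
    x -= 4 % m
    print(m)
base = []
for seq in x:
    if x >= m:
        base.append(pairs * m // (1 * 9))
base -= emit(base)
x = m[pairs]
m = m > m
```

10

Transformed code:
x = x + (25 >= pairs)
if pairs >= m < x:
    m = m - (pairs - x)
    x = m
m = m * (x + m)
for m in x:
    x = x - 4 % m
    print(m)
base = [pairs * m // (1 * 9) for seq in x if x >= m]
base = base - emit(base)
x = m[pairs]
m = m > m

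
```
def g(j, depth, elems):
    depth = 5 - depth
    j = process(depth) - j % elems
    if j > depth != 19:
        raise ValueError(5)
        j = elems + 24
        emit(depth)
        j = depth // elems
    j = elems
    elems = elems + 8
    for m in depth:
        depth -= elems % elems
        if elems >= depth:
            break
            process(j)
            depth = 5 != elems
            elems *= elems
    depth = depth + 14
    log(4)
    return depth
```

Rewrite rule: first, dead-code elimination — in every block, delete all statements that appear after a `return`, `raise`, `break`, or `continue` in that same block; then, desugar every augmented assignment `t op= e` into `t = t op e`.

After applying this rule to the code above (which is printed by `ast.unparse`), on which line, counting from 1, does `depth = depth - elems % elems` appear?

Transformed code:
def g(j, depth, elems):
    depth = 5 - depth
    j = process(depth) - j % elems
    if j > depth != 19:
        raise ValueError(5)
    j = elems
    elems = elems + 8
    for m in depth:
        depth = depth - elems % elems
        if elems >= depth:
            break
    depth = depth + 14
    log(4)
    return depth

9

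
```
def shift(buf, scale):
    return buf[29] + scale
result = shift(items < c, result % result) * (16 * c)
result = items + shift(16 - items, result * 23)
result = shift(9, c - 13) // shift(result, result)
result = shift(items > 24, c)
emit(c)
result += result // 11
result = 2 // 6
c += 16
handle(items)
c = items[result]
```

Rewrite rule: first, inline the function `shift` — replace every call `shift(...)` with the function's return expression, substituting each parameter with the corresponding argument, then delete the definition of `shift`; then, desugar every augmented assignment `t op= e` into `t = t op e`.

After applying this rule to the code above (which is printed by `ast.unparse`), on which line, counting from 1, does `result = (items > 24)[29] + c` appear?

Transformed code:
result = ((items < c)[29] + result % result) * (16 * c)
result = items + ((16 - items)[29] + result * 23)
result = (9[29] + (c - 13)) // (result[29] + result)
result = (items > 24)[29] + c
emit(c)
result = result + result // 11
result = 2 // 6
c = c + 16
handle(items)
c = items[result]

4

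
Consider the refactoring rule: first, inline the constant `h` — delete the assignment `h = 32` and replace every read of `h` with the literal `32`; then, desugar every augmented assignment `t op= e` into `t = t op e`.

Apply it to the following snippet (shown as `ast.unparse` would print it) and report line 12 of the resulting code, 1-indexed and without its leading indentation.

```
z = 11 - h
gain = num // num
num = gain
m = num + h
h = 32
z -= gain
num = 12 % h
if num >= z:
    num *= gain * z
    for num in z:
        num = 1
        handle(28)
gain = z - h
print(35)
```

Transformed code:
z = 11 - 32
gain = num // num
num = gain
m = num + 32
z = z - gain
num = 12 % 32
if num >= z:
    num = num * (gain * z)
    for num in z:
        num = 1
        handle(28)
gain = z - 32
print(35)

gain = z - 32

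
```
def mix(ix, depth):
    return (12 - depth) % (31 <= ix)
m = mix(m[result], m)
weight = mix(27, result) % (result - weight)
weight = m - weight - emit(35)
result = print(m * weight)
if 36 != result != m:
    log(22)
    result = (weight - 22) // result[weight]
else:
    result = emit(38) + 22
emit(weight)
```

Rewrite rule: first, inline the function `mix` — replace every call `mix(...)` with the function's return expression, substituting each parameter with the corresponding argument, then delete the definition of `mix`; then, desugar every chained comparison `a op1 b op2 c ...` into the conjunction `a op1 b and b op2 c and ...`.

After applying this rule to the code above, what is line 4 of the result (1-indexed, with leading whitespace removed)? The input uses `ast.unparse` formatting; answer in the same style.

result = print(m * weight)

Transformed code:
m = (12 - m) % (31 <= m[result])
weight = (12 - result) % (31 <= 27) % (result - weight)
weight = m - weight - emit(35)
result = print(m * weight)
if 36 != result and result != m:
    log(22)
    result = (weight - 22) // result[weight]
else:
    result = emit(38) + 22
emit(weight)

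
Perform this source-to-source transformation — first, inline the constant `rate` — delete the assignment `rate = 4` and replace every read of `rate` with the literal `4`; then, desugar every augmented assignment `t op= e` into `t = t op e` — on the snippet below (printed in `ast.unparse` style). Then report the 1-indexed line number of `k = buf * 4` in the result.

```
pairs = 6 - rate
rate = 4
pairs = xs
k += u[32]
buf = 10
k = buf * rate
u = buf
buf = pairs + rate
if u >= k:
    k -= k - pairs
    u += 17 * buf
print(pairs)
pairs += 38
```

5

Transformed code:
pairs = 6 - 4
pairs = xs
k = k + u[32]
buf = 10
k = buf * 4
u = buf
buf = pairs + 4
if u >= k:
    k = k - (k - pairs)
    u = u + 17 * buf
print(pairs)
pairs = pairs + 38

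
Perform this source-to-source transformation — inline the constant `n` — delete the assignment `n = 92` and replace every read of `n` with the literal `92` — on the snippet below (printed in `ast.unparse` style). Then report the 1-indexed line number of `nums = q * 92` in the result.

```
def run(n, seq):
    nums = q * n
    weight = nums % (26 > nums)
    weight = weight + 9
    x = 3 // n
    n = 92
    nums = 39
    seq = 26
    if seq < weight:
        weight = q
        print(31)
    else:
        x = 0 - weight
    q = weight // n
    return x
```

Transformed code:
def run(n, seq):
    nums = q * 92
    weight = nums % (26 > nums)
    weight = weight + 9
    x = 3 // 92
    nums = 39
    seq = 26
    if seq < weight:
        weight = q
        print(31)
    else:
        x = 0 - weight
    q = weight // 92
    return x

2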